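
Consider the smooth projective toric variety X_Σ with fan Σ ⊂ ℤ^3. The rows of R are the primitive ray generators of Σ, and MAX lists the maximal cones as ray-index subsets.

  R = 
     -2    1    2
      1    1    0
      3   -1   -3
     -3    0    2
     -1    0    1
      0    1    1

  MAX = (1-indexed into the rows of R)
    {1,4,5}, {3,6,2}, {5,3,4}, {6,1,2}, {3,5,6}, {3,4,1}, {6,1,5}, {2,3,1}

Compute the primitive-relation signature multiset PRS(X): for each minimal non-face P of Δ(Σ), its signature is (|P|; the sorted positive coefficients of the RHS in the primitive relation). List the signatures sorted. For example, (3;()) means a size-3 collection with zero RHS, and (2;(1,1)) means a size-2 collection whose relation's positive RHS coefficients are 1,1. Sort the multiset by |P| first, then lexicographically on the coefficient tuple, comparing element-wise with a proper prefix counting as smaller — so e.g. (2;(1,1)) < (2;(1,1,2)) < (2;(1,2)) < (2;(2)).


5 collections generate NE(X_Σ); each relation:

  {2,4}:  v_{2} + v_{4} = v_{1}  ⇒ sig = (2;(1))
  {2,5}:  v_{2} + v_{5} = v_{6}  ⇒ sig = (2;(1))
  {4,6}:  v_{4} + v_{6} = v_{1} + v_{5}  ⇒ sig = (2;(1,1))
  {1,3,5}:  v_{1} + v_{3} + v_{5} = 0  ⇒ sig = (3;())
  {1,3,6}:  v_{1} + v_{3} + v_{6} = v_{2}  ⇒ sig = (3;(1))

so the primitive-relation signature multiset is
    (2;(1))
    (2;(1))
    (2;(1,1))
    (3;())
    (3;(1))


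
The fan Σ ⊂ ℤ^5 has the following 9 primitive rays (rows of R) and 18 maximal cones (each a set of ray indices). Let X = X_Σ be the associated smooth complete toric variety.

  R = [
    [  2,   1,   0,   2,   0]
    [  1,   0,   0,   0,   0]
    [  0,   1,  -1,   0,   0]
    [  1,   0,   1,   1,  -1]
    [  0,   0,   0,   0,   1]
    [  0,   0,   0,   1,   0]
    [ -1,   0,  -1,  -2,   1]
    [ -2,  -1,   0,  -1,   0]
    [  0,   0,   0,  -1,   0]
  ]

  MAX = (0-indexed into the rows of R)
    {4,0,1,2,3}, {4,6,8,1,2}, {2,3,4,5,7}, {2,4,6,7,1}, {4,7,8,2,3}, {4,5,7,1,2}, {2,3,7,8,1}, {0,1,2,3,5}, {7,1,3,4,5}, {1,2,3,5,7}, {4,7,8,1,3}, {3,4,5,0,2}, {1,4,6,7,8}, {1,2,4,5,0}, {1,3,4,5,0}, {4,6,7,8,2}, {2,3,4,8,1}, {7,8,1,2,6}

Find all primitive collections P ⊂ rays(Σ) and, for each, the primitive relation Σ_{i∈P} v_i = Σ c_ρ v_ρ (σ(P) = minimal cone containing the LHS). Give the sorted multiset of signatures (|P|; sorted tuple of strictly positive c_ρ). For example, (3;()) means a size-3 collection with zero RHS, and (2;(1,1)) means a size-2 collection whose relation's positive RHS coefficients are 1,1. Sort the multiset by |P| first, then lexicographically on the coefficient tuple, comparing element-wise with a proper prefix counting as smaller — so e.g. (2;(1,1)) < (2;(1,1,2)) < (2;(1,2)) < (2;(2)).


|primitive collections| = 9. Relations:

  {5,8}:  v_{5} + v_{8} = 0  ⟹  sig = (2;())
  {0,7}:  v_{0} + v_{7} = v_{5}  ⟹  sig = (2;(1))
  {3,6}:  v_{3} + v_{6} = v_{8}  ⟹  sig = (2;(1))
  {0,6}:  v_{0} + v_{6} = v_{1} + v_{2} + v_{4}  ⟹  sig = (2;(1,1,1))
  {0,8}:  v_{0} + v_{8} = v_{1} + v_{2} + v_{3} + v_{4}  ⟹  sig = (2;(1,1,1,1))
  {5,6}:  v_{5} + v_{6} = v_{1} + v_{2} + v_{4} + v_{7}  ⟹  sig = (2;(1,1,1,1))
  {1,2,3,4,7}:  v_{1} + v_{2} + v_{3} + v_{4} + v_{7} = 0  ⟹  sig = (5;())
  {1,2,3,4,5}:  v_{1} + v_{2} + v_{3} + v_{4} + v_{5} = v_{0}  ⟹  sig = (5;(1))
  {1,2,4,7,8}:  v_{1} + v_{2} + v_{4} + v_{7} + v_{8} = v_{6}  ⟹  sig = (5;(1))

Sorted signature multiset PRS(X):
{ (2;()),  (2;(1)) ×2,  (2;(1,1,1)),  (2;(1,1,1,1)) ×2,  (5;()),  (5;(1)) ×2 }


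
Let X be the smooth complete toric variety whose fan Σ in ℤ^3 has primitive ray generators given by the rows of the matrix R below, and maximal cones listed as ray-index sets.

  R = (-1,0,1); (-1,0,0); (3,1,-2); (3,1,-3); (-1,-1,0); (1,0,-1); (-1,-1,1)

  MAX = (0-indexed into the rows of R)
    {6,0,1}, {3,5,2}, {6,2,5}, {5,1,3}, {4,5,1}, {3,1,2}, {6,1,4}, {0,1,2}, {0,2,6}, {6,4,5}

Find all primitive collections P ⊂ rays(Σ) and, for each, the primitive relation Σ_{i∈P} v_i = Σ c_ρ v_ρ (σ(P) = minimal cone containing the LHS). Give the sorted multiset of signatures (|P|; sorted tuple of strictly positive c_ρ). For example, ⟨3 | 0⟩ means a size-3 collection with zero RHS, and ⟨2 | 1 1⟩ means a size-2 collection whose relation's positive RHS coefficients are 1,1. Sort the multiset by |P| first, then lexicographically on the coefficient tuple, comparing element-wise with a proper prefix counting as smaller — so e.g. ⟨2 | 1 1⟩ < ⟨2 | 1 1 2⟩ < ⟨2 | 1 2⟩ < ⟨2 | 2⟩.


|primitive collections| = 9. Relations:

  • {0,5}:  v_{0} + v_{5} = 0  so sig = ⟨2 | 0⟩
  • {0,3}:  v_{0} + v_{3} = v_{1} + v_{2}  so sig = ⟨2 | 1 1⟩
  • {0,4}:  v_{0} + v_{4} = v_{1} + v_{6}  so sig = ⟨2 | 1 1⟩
  • {3,4}:  v_{3} + v_{4} = v_{1} + 3·v_{5}  so sig = ⟨2 | 1 3⟩
  • {2,4}:  v_{2} + v_{4} = 2·v_{5}  so sig = ⟨2 | 2⟩
  • {3,6}:  v_{3} + v_{6} = 2·v_{5}  so sig = ⟨2 | 2⟩
  • {1,2,5}:  v_{1} + v_{2} + v_{5} = v_{3}  so sig = ⟨3 | 1⟩
  • {1,2,6}:  v_{1} + v_{2} + v_{6} = v_{5}  so sig = ⟨3 | 1⟩
  • {1,5,6}:  v_{1} + v_{5} + v_{6} = v_{4}  so sig = ⟨3 | 1⟩

Sorted signature multiset PRS(X):
{ ⟨2 | 0⟩,  ⟨2 | 1 1⟩ ×2,  ⟨2 | 1 3⟩,  ⟨2 | 2⟩ ×2,  ⟨3 | 1⟩ ×3 }


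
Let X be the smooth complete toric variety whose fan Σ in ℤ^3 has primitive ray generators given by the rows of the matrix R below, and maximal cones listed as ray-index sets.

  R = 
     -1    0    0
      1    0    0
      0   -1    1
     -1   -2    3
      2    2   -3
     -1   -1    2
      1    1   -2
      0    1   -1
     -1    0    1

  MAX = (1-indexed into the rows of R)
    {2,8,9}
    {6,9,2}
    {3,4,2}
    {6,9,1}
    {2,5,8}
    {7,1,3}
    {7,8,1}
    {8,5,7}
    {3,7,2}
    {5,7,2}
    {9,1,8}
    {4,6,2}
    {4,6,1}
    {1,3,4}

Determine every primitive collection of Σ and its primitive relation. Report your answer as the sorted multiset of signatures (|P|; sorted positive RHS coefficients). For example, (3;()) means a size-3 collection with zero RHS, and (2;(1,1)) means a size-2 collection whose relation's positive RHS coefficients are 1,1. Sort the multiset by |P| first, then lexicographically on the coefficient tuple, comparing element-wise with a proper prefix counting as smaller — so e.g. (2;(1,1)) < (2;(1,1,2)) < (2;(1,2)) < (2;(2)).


Σ has 16 primitive collections:

  P = {1,2}:  v_{1} + v_{2} = 0 ; sig = (2;())
  P = {3,8}:  v_{3} + v_{8} = 0 ; sig = (2;())
  P = {6,7}:  v_{6} + v_{7} = 0 ; sig = (2;())
  P = {3,6}:  v_{3} + v_{6} = v_{4} ; sig = (2;(1))
  P = {3,9}:  v_{3} + v_{9} = v_{6} ; sig = (2;(1))
  P = {4,5}:  v_{4} + v_{5} = v_{2} ; sig = (2;(1))
  P = {4,7}:  v_{4} + v_{7} = v_{3} ; sig = (2;(1))
  P = {4,8}:  v_{4} + v_{8} = v_{6} ; sig = (2;(1))
  P = {6,8}:  v_{6} + v_{8} = v_{9} ; sig = (2;(1))
  P = {7,9}:  v_{7} + v_{9} = v_{8} ; sig = (2;(1))
  P = {1,5}:  v_{1} + v_{5} = v_{7} + v_{8} ; sig = (2;(1,1))
  P = {3,5}:  v_{3} + v_{5} = v_{2} + v_{7} ; sig = (2;(1,1))
  P = {5,6}:  v_{5} + v_{6} = v_{2} + v_{8} ; sig = (2;(1,1))
  P = {5,9}:  v_{5} + v_{9} = v_{2} + 2·v_{8} ; sig = (2;(1,2))
  P = {4,9}:  v_{4} + v_{9} = 2·v_{6} ; sig = (2;(2))
  P = {2,7,8}:  v_{2} + v_{7} + v_{8} = v_{5} ; sig = (3;(1))

so the primitive-relation signature multiset is
    (2;())
    (2;())
    (2;())
    (2;(1))
    (2;(1))
    (2;(1))
    (2;(1))
    (2;(1))
    (2;(1))
    (2;(1))
    (2;(1,1))
    (2;(1,1))
    (2;(1,1))
    (2;(1,2))
    (2;(2))
    (3;(1))


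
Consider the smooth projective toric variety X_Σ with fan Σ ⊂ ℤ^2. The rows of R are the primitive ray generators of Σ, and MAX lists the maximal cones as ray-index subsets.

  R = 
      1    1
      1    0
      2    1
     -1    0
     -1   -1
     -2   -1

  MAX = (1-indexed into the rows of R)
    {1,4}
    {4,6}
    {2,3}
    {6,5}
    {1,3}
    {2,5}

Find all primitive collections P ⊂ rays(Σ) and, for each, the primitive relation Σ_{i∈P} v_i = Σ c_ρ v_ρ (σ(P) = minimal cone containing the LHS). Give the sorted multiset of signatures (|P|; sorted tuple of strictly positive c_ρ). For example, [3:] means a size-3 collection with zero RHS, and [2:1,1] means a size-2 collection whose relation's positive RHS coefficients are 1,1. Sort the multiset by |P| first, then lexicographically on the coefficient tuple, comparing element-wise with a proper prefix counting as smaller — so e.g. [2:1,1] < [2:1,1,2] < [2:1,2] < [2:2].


Δ(Σ) — 6 vertices, 9 min non-faces:

  P={1,5}:  v_{1} + v_{5} = 0  so sig = [2:]
  P={2,4}:  v_{2} + v_{4} = 0  so sig = [2:]
  P={3,6}:  v_{3} + v_{6} = 0  so sig = [2:]
  P={1,2}:  v_{1} + v_{2} = v_{3}  so sig = [2:1]
  P={1,6}:  v_{1} + v_{6} = v_{4}  so sig = [2:1]
  P={2,6}:  v_{2} + v_{6} = v_{5}  so sig = [2:1]
  P={3,4}:  v_{3} + v_{4} = v_{1}  so sig = [2:1]
  P={3,5}:  v_{3} + v_{5} = v_{2}  so sig = [2:1]
  P={4,5}:  v_{4} + v_{5} = v_{6}  so sig = [2:1]

Hence PRS(X_Σ) =
[[2:], [2:], [2:], [2:1], [2:1], [2:1], [2:1], [2:1], [2:1]]


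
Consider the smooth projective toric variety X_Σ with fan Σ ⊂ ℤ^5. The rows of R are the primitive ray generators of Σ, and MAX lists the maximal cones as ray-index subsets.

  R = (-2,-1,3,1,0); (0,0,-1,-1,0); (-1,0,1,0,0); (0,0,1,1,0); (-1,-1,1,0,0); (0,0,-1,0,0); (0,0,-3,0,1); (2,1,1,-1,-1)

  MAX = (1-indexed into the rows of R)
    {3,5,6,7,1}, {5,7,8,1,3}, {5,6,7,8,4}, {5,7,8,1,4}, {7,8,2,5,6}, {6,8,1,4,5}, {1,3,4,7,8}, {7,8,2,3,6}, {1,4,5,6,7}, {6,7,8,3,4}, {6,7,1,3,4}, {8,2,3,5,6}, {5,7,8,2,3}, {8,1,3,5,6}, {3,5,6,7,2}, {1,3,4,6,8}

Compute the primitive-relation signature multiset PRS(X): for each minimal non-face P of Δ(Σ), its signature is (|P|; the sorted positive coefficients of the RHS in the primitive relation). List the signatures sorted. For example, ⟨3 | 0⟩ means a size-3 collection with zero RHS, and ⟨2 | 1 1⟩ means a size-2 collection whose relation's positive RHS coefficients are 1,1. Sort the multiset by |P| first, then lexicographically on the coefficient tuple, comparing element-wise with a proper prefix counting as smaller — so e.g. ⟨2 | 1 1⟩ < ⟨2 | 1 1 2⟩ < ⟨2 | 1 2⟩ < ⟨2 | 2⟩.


Σ has 5 primitive collections:

  P = {2,4}:  v_{2} + v_{4} = 0  ⇒ sig = ⟨2 | 0⟩
  P = {1,2}:  v_{1} + v_{2} = v_{3} + v_{5}  ⇒ sig = ⟨2 | 1 1⟩
  P = {3,4,5}:  v_{3} + v_{4} + v_{5} = v_{1}  ⇒ sig = ⟨3 | 1⟩
  P = {1,6,7,8}:  v_{1} + v_{6} + v_{7} + v_{8} = 0  ⇒ sig = ⟨4 | 0⟩
  P = {3,5,6,7,8}:  v_{3} + v_{5} + v_{6} + v_{7} + v_{8} = v_{2}  ⇒ sig = ⟨5 | 1⟩

so the primitive-relation signature multiset is
    ⟨2 | 0⟩
    ⟨2 | 1 1⟩
    ⟨3 | 1⟩
    ⟨4 | 0⟩
    ⟨5 | 1⟩


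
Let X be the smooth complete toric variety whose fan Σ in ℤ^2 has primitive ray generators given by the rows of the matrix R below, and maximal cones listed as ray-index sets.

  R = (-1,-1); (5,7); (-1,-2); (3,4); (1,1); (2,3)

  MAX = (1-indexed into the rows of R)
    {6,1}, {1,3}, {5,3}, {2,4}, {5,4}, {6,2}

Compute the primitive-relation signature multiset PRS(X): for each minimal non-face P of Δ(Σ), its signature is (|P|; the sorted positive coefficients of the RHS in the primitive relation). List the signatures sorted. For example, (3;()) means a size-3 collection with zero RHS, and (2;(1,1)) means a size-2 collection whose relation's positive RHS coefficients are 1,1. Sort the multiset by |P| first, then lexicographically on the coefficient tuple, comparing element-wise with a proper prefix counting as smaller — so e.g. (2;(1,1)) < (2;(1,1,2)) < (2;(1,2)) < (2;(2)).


9 collections generate NE(X_Σ); each relation:

  • {1,5}:  v_{1} + v_{5} = 0  →  sig = (2;())
  • {1,4}:  v_{1} + v_{4} = v_{6}  →  sig = (2;(1))
  • {3,6}:  v_{3} + v_{6} = v_{5}  →  sig = (2;(1))
  • {4,6}:  v_{4} + v_{6} = v_{2}  →  sig = (2;(1))
  • {5,6}:  v_{5} + v_{6} = v_{4}  →  sig = (2;(1))
  • {2,3}:  v_{2} + v_{3} = v_{4} + v_{5}  →  sig = (2;(1,1))
  • {1,2}:  v_{1} + v_{2} = 2·v_{6}  →  sig = (2;(2))
  • {2,5}:  v_{2} + v_{5} = 2·v_{4}  →  sig = (2;(2))
  • {3,4}:  v_{3} + v_{4} = 2·v_{5}  →  sig = (2;(2))

so the primitive-relation signature multiset is
    (2;())
    (2;(1))
    (2;(1))
    (2;(1))
    (2;(1))
    (2;(1,1))
    (2;(2))
    (2;(2))
    (2;(2))


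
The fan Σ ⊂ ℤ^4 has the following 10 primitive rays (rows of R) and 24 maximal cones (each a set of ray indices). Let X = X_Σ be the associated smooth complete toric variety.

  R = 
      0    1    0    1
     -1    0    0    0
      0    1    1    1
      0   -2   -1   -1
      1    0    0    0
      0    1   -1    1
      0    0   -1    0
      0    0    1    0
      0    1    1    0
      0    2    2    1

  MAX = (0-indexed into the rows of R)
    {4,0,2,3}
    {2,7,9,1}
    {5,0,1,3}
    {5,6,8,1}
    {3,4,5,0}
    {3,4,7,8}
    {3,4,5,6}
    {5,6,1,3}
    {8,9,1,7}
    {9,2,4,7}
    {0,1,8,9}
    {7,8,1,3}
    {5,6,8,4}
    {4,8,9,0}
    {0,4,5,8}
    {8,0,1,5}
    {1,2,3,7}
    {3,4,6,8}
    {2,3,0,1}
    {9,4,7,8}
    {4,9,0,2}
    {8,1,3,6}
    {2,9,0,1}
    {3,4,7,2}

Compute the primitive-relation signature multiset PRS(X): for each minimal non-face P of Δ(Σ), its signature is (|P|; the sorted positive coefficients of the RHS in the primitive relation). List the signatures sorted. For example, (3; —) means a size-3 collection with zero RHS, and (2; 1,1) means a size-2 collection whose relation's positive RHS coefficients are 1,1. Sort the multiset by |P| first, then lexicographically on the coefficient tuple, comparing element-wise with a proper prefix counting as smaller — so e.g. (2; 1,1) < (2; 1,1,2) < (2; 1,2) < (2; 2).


Δ(Σ) — 10 vertices, 13 min non-faces:

  P = {1,4}:  v_{1} + v_{4} = 0  ⇒ sig = (2; —)
  P = {6,7}:  v_{6} + v_{7} = 0  ⇒ sig = (2; —)
  P = {0,6}:  v_{0} + v_{6} = v_{5}  ⇒ sig = (2; 1)
  P = {0,7}:  v_{0} + v_{7} = v_{2}  ⇒ sig = (2; 1)
  P = {2,6}:  v_{2} + v_{6} = v_{0}  ⇒ sig = (2; 1)
  P = {2,8}:  v_{2} + v_{8} = v_{9}  ⇒ sig = (2; 1)
  P = {3,9}:  v_{3} + v_{9} = v_{7}  ⇒ sig = (2; 1)
  P = {5,7}:  v_{5} + v_{7} = v_{0}  ⇒ sig = (2; 1)
  P = {6,9}:  v_{6} + v_{9} = v_{0} + v_{8}  ⇒ sig = (2; 1,1)
  P = {5,9}:  v_{5} + v_{9} = 2·v_{0} + v_{8}  ⇒ sig = (2; 1,2)
  P = {2,5}:  v_{2} + v_{5} = 2·v_{0}  ⇒ sig = (2; 2)
  P = {0,3,8}:  v_{0} + v_{3} + v_{8} = 0  ⇒ sig = (3; —)
  P = {3,5,8}:  v_{3} + v_{5} + v_{8} = v_{6}  ⇒ sig = (3; 1)

Hence PRS(X_Σ) =
[(2; —), (2; —), (2; 1), (2; 1), (2; 1), (2; 1), (2; 1), (2; 1), (2; 1,1), (2; 1,2), (2; 2), (3; —), (3; 1)]


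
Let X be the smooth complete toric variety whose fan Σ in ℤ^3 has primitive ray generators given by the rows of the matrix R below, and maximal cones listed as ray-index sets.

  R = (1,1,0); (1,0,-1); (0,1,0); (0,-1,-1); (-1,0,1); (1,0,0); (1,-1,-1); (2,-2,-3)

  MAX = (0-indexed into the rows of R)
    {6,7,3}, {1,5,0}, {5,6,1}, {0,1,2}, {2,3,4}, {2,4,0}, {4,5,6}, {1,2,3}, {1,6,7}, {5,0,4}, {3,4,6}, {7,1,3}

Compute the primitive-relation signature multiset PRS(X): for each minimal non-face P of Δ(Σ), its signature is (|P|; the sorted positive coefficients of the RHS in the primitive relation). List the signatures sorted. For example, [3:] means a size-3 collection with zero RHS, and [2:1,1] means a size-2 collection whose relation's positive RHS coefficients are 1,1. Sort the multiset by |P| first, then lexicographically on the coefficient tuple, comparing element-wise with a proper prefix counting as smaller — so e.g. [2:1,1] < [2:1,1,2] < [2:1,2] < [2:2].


The 11 primitive collections of Σ (r=8, n=3):

  • {1,4}:  v_{1} + v_{4} = 0 — sig = [2:]
  • {0,3}:  v_{0} + v_{3} = v_{1} — sig = [2:1]
  • {2,5}:  v_{2} + v_{5} = v_{0} — sig = [2:1]
  • {2,6}:  v_{2} + v_{6} = v_{1} — sig = [2:1]
  • {3,5}:  v_{3} + v_{5} = v_{6} — sig = [2:1]
  • {0,6}:  v_{0} + v_{6} = v_{1} + v_{5} — sig = [2:1,1]
  • {4,7}:  v_{4} + v_{7} = v_{3} + v_{6} — sig = [2:1,1]
  • {0,7}:  v_{0} + v_{7} = 2·v_{1} + v_{6} — sig = [2:1,2]
  • {2,7}:  v_{2} + v_{7} = 2·v_{1} + v_{3} — sig = [2:1,2]
  • {5,7}:  v_{5} + v_{7} = v_{1} + 2·v_{6} — sig = [2:1,2]
  • {1,3,6}:  v_{1} + v_{3} + v_{6} = v_{7} — sig = [3:1]

Signatures (|P|; sorted positive RHS coefficients), sorted:
{ [2:],  [2:1] ×4,  [2:1,1] ×2,  [2:1,2] ×3,  [3:1] }


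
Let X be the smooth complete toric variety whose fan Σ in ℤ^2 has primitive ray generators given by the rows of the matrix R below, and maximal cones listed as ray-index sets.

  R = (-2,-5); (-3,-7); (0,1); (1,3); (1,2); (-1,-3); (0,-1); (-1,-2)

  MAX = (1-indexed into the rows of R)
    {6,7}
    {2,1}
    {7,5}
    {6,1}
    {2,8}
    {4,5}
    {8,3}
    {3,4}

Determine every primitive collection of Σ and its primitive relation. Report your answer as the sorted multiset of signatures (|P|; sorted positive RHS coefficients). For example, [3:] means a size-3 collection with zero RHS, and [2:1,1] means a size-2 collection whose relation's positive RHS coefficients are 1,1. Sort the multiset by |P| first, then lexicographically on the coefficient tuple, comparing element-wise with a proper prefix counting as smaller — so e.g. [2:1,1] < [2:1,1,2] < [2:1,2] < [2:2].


Σ has 20 primitive collections:

  {3,7}:  v_{3} + v_{7} = 0  →  sig = [2:]
  {4,6}:  v_{4} + v_{6} = 0  →  sig = [2:]
  {5,8}:  v_{5} + v_{8} = 0  →  sig = [2:]
  {1,4}:  v_{1} + v_{4} = v_{8}  →  sig = [2:1]
  {1,5}:  v_{1} + v_{5} = v_{6}  →  sig = [2:1]
  {1,8}:  v_{1} + v_{8} = v_{2}  →  sig = [2:1]
  {2,5}:  v_{2} + v_{5} = v_{1}  →  sig = [2:1]
  {3,5}:  v_{3} + v_{5} = v_{4}  →  sig = [2:1]
  {3,6}:  v_{3} + v_{6} = v_{8}  →  sig = [2:1]
  {4,7}:  v_{4} + v_{7} = v_{5}  →  sig = [2:1]
  {4,8}:  v_{4} + v_{8} = v_{3}  →  sig = [2:1]
  {5,6}:  v_{5} + v_{6} = v_{7}  →  sig = [2:1]
  {6,8}:  v_{6} + v_{8} = v_{1}  →  sig = [2:1]
  {7,8}:  v_{7} + v_{8} = v_{6}  →  sig = [2:1]
  {2,7}:  v_{2} + v_{7} = v_{1} + v_{6}  →  sig = [2:1,1]
  {1,3}:  v_{1} + v_{3} = 2·v_{8}  →  sig = [2:2]
  {1,7}:  v_{1} + v_{7} = 2·v_{6}  →  sig = [2:2]
  {2,4}:  v_{2} + v_{4} = 2·v_{8}  →  sig = [2:2]
  {2,6}:  v_{2} + v_{6} = 2·v_{1}  →  sig = [2:2]
  {2,3}:  v_{2} + v_{3} = 3·v_{8}  →  sig = [2:3]

Sorted signature multiset PRS(X):
[[2:], [2:], [2:], [2:1], [2:1], [2:1], [2:1], [2:1], [2:1], [2:1], [2:1], [2:1], [2:1], [2:1], [2:1,1], [2:2], [2:2], [2:2], [2:2], [2:3]]


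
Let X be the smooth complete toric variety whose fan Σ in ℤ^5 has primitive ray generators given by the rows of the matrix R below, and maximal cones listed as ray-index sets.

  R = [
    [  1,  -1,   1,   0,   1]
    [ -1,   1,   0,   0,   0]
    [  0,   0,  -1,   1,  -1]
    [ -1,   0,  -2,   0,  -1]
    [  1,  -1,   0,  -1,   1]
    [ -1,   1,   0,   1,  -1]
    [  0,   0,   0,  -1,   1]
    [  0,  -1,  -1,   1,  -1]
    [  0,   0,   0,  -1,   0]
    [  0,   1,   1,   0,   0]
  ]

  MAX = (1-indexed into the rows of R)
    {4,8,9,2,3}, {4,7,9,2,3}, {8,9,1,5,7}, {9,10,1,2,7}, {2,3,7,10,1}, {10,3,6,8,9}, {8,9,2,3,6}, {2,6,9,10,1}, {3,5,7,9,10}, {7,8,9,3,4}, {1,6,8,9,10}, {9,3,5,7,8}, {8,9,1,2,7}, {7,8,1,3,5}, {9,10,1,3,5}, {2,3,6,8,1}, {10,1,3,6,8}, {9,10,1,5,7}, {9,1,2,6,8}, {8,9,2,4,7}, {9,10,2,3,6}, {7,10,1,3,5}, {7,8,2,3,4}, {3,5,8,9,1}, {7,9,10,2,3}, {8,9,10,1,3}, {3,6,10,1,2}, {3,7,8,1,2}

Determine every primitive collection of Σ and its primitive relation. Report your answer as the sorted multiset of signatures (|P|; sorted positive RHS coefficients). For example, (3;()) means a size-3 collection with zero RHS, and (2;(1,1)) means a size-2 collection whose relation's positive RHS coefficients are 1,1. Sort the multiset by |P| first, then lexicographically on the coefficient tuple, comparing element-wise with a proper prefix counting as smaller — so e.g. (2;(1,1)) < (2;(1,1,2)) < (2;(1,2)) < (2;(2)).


Minimal non-faces — 14 found among 10 rays, 28 max cones:

  P = {5,6}:  v_{5} + v_{6} = 0  →  sig = (2;())
  P = {2,5}:  v_{2} + v_{5} = v_{7}  →  sig = (2;(1))
  P = {6,7}:  v_{6} + v_{7} = v_{2}  →  sig = (2;(1))
  P = {1,4}:  v_{1} + v_{4} = v_{7} + v_{8}  →  sig = (2;(1,1))
  P = {4,10}:  v_{4} + v_{10} = v_{2} + v_{3} + v_{9}  →  sig = (2;(1,1,1))
  P = {4,5}:  v_{4} + v_{5} = v_{3} + 2·v_{7} + v_{8} + v_{9}  →  sig = (2;(1,1,1,2))
  P = {4,6}:  v_{4} + v_{6} = 2·v_{2} + v_{3} + v_{8} + v_{9}  →  sig = (2;(1,1,1,2))
  P = {7,8,10}:  v_{7} + v_{8} + v_{10} = 0  →  sig = (3;())
  P = {2,8,10}:  v_{2} + v_{8} + v_{10} = v_{6}  →  sig = (3;(1))
  P = {5,8,10}:  v_{5} + v_{8} + v_{10} = v_{1} + v_{3} + v_{9}  →  sig = (3;(1,1,1))
  P = {1,2,3,9}:  v_{1} + v_{2} + v_{3} + v_{9} = 0  →  sig = (4;())
  P = {1,3,7,9}:  v_{1} + v_{3} + v_{7} + v_{9} = v_{5}  →  sig = (4;(1))
  P = {1,3,6,9}:  v_{1} + v_{3} + v_{6} + v_{9} = v_{8} + v_{10}  →  sig = (4;(1,1))
  P = {2,3,7,8,9}:  v_{2} + v_{3} + v_{7} + v_{8} + v_{9} = v_{4}  →  sig = (5;(1))

Sorted signature multiset PRS(X):
    |P|=2: 7 collections, coeffs (), (1), (1), (1,1), (1,1,1), (1,1,1,2), (1,1,1,2)
    |P|=3: 3 collections, coeffs (), (1), (1,1,1)
    |P|=4: 3 collections, coeffs (), (1), (1,1)
    |P|=5: 1 collection, coeffs (1)


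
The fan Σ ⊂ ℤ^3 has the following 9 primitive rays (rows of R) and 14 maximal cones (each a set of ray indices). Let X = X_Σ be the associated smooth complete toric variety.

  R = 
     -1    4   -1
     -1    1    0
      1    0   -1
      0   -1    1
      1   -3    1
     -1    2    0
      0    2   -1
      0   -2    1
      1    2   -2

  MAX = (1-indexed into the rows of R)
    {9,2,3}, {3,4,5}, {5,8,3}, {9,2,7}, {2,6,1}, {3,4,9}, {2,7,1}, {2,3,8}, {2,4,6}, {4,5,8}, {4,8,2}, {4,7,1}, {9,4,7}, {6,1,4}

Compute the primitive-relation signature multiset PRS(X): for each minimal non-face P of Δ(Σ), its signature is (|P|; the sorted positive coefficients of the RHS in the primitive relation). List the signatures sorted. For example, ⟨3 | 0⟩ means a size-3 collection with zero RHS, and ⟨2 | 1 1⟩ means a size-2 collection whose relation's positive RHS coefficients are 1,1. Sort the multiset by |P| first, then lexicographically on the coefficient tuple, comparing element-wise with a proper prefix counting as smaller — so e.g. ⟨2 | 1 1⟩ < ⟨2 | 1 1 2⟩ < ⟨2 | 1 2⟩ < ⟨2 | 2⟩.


|primitive collections| = 20. Relations:

  P = {7,8}:  v_{7} + v_{8} = 0 — sig = ⟨2 | 0⟩
  P = {1,8}:  v_{1} + v_{8} = v_{6} — sig = ⟨2 | 1⟩
  P = {2,5}:  v_{2} + v_{5} = v_{8} — sig = ⟨2 | 1⟩
  P = {3,6}:  v_{3} + v_{6} = v_{7} — sig = ⟨2 | 1⟩
  P = {3,7}:  v_{3} + v_{7} = v_{9} — sig = ⟨2 | 1⟩
  P = {5,6}:  v_{5} + v_{6} = v_{4} — sig = ⟨2 | 1⟩
  P = {6,7}:  v_{6} + v_{7} = v_{1} — sig = ⟨2 | 1⟩
  P = {8,9}:  v_{8} + v_{9} = v_{3} — sig = ⟨2 | 1⟩
  P = {1,5}:  v_{1} + v_{5} = v_{4} + v_{7} — sig = ⟨2 | 1 1⟩
  P = {5,7}:  v_{5} + v_{7} = v_{3} + v_{4} — sig = ⟨2 | 1 1⟩
  P = {6,8}:  v_{6} + v_{8} = v_{2} + v_{4} — sig = ⟨2 | 1 1⟩
  P = {5,9}:  v_{5} + v_{9} = 2·v_{3} + v_{4} — sig = ⟨2 | 1 2⟩
  P = {1,3}:  v_{1} + v_{3} = 2·v_{7} — sig = ⟨2 | 2⟩
  P = {6,9}:  v_{6} + v_{9} = 2·v_{7} — sig = ⟨2 | 2⟩
  P = {1,9}:  v_{1} + v_{9} = 3·v_{7} — sig = ⟨2 | 3⟩
  P = {2,3,4}:  v_{2} + v_{3} + v_{4} = 0 — sig = ⟨3 | 0⟩
  P = {2,4,7}:  v_{2} + v_{4} + v_{7} = v_{6} — sig = ⟨3 | 1⟩
  P = {2,4,9}:  v_{2} + v_{4} + v_{9} = v_{7} — sig = ⟨3 | 1⟩
  P = {3,4,8}:  v_{3} + v_{4} + v_{8} = v_{5} — sig = ⟨3 | 1⟩
  P = {1,2,4}:  v_{1} + v_{2} + v_{4} = 2·v_{6} — sig = ⟨3 | 2⟩

Sorted signature multiset PRS(X):
    |P|=2: 15 collections, coeffs (), (1), (1), (1), (1), (1), (1), (1), (1,1), (1,1), (1,1), (1,2), (2), (2), (3)
    |P|=3: 5 collections, coeffs (), (1), (1), (1), (2)


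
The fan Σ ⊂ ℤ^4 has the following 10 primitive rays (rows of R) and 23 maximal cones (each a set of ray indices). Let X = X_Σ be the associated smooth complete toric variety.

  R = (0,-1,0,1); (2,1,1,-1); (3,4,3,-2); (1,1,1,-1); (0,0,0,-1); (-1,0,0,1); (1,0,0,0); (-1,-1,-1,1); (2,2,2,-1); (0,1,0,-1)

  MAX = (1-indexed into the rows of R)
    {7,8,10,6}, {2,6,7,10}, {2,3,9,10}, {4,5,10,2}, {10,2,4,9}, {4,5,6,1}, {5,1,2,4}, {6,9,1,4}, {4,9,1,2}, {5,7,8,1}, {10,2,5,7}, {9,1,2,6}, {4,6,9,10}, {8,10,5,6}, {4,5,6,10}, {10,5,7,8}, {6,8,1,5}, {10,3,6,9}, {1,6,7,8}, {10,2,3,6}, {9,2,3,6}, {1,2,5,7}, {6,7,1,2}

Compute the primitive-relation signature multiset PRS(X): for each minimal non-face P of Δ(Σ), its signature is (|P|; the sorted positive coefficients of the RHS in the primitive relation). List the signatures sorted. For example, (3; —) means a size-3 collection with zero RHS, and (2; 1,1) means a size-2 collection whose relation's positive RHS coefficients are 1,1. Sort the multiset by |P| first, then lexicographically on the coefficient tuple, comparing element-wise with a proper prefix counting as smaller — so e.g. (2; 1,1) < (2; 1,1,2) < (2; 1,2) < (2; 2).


16 collections generate NE(X_Σ); each relation:

  • {1,10}:  v_{1} + v_{10} = 0  →  sig = (2; —)
  • {4,8}:  v_{4} + v_{8} = 0  →  sig = (2; —)
  • {2,8}:  v_{2} + v_{8} = v_{7}  →  sig = (2; 1)
  • {4,7}:  v_{4} + v_{7} = v_{2}  →  sig = (2; 1)
  • {8,9}:  v_{8} + v_{9} = v_{2} + v_{6}  →  sig = (2; 1,1)
  • {1,3}:  v_{1} + v_{3} = v_{2} + v_{6} + v_{9}  →  sig = (2; 1,1,1)
  • {3,5}:  v_{3} + v_{5} = v_{4} + v_{9} + v_{10}  →  sig = (2; 1,1,1)
  • {3,4}:  v_{3} + v_{4} = 2·v_{9} + v_{10}  →  sig = (2; 1,2)
  • {7,9}:  v_{7} + v_{9} = 2·v_{2} + v_{6}  →  sig = (2; 1,2)
  • {3,8}:  v_{3} + v_{8} = 2·v_{2} + 2·v_{6} + v_{10}  →  sig = (2; 1,2,2)
  • {3,7}:  v_{3} + v_{7} = 3·v_{2} + 2·v_{6} + v_{10}  →  sig = (2; 1,2,3)
  • {5,9}:  v_{5} + v_{9} = 2·v_{4}  →  sig = (2; 2)
  • {5,6,7}:  v_{5} + v_{6} + v_{7} = 0  →  sig = (3; —)
  • {2,4,6}:  v_{2} + v_{4} + v_{6} = v_{9}  →  sig = (3; 1)
  • {2,5,6}:  v_{2} + v_{5} + v_{6} = v_{4}  →  sig = (3; 1)
  • {2,6,9,10}:  v_{2} + v_{6} + v_{9} + v_{10} = v_{3}  →  sig = (4; 1)

Signatures (|P|; sorted positive RHS coefficients), sorted:
{ (2; —) ×2,  (2; 1) ×2,  (2; 1,1),  (2; 1,1,1) ×2,  (2; 1,2) ×2,  (2; 1,2,2),  (2; 1,2,3),  (2; 2),  (3; —),  (3; 1) ×2,  (4; 1) }


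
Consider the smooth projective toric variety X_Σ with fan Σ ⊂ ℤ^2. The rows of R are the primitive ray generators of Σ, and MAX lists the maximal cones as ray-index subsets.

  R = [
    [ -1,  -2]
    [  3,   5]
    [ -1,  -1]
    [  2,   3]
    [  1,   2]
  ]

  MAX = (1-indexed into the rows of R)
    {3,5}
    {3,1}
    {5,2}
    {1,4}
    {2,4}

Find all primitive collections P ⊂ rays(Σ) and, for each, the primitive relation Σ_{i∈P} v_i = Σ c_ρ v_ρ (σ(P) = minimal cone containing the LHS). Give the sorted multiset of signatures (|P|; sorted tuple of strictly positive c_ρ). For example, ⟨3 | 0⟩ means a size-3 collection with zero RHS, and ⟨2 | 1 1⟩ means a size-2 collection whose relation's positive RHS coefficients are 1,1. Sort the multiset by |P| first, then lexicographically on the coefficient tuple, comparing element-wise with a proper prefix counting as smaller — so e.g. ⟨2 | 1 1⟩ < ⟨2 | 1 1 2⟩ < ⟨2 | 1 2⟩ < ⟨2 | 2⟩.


Σ has 5 primitive collections:

  P = {1,5}:  v_{1} + v_{5} = 0  ⇒ sig = ⟨2 | 0⟩
  P = {1,2}:  v_{1} + v_{2} = v_{4}  ⇒ sig = ⟨2 | 1⟩
  P = {3,4}:  v_{3} + v_{4} = v_{5}  ⇒ sig = ⟨2 | 1⟩
  P = {4,5}:  v_{4} + v_{5} = v_{2}  ⇒ sig = ⟨2 | 1⟩
  P = {2,3}:  v_{2} + v_{3} = 2·v_{5}  ⇒ sig = ⟨2 | 2⟩

so the primitive-relation signature multiset is
    ⟨2 | 0⟩
    ⟨2 | 1⟩
    ⟨2 | 1⟩
    ⟨2 | 1⟩
    ⟨2 | 2⟩


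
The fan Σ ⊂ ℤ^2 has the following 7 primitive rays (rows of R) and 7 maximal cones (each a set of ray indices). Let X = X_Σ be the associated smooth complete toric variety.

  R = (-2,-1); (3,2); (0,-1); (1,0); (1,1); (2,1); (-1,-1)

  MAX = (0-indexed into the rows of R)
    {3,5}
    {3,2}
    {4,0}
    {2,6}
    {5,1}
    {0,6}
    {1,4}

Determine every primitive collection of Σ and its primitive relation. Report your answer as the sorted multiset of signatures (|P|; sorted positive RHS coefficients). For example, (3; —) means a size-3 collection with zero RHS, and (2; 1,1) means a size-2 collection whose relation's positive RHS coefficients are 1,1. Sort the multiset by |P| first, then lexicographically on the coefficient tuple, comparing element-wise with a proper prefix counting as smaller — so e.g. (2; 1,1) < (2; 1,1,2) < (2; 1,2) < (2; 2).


Σ has 14 primitive collections:

  P = {0,5}:  v_{0} + v_{5} = 0 — sig = (2; —)
  P = {4,6}:  v_{4} + v_{6} = 0 — sig = (2; —)
  P = {0,1}:  v_{0} + v_{1} = v_{4} — sig = (2; 1)
  P = {0,3}:  v_{0} + v_{3} = v_{6} — sig = (2; 1)
  P = {1,6}:  v_{1} + v_{6} = v_{5} — sig = (2; 1)
  P = {2,4}:  v_{2} + v_{4} = v_{3} — sig = (2; 1)
  P = {3,4}:  v_{3} + v_{4} = v_{5} — sig = (2; 1)
  P = {3,6}:  v_{3} + v_{6} = v_{2} — sig = (2; 1)
  P = {4,5}:  v_{4} + v_{5} = v_{1} — sig = (2; 1)
  P = {5,6}:  v_{5} + v_{6} = v_{3} — sig = (2; 1)
  P = {1,2}:  v_{1} + v_{2} = v_{3} + v_{5} — sig = (2; 1,1)
  P = {0,2}:  v_{0} + v_{2} = 2·v_{6} — sig = (2; 2)
  P = {1,3}:  v_{1} + v_{3} = 2·v_{5} — sig = (2; 2)
  P = {2,5}:  v_{2} + v_{5} = 2·v_{3} — sig = (2; 2)

Hence PRS(X_Σ) =
{ (2; —) ×2,  (2; 1) ×8,  (2; 1,1),  (2; 2) ×3 }


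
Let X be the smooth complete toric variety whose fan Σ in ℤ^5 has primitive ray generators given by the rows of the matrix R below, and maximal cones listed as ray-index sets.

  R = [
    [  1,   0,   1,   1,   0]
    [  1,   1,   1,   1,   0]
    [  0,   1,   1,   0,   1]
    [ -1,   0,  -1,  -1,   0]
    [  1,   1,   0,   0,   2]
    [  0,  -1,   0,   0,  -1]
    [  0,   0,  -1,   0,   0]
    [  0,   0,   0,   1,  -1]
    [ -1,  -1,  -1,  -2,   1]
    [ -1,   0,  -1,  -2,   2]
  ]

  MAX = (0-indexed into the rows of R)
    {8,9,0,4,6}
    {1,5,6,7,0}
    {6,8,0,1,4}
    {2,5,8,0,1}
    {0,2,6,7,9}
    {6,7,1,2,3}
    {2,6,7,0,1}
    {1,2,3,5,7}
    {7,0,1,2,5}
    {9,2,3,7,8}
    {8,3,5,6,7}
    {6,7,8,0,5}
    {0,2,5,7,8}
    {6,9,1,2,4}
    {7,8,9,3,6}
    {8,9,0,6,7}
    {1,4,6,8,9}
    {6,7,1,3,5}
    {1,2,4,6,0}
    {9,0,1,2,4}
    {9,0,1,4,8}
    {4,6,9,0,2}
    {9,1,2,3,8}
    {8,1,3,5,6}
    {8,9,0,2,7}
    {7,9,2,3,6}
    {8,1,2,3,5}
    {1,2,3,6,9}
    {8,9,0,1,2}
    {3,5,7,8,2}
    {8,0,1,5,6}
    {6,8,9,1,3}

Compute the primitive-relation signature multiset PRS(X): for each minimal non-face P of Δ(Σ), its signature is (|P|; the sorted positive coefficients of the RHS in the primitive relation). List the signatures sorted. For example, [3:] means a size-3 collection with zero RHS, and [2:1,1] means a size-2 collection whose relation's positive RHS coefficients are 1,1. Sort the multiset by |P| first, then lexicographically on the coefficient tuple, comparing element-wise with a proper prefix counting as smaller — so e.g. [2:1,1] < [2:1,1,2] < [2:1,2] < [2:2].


Σ has 11 primitive collections:

  P={0,3}:  v_{0} + v_{3} = 0  ⇒ sig = [2:]
  P={5,9}:  v_{5} + v_{9} = v_{8}  ⇒ sig = [2:1]
  P={3,4}:  v_{3} + v_{4} = v_{1} + v_{6} + v_{9}  ⇒ sig = [2:1,1,1]
  P={4,5}:  v_{4} + v_{5} = v_{0} + v_{1} + v_{6} + v_{8}  ⇒ sig = [2:1,1,1,1]
  P={4,7}:  v_{4} + v_{7} = v_{0} + v_{2} + 2·v_{6}  ⇒ sig = [2:1,1,2]
  P={1,7,8}:  v_{1} + v_{7} + v_{8} = 0  ⇒ sig = [3:]
  P={2,5,6}:  v_{2} + v_{5} + v_{6} = 0  ⇒ sig = [3:]
  P={2,6,8}:  v_{2} + v_{6} + v_{8} = v_{9}  ⇒ sig = [3:1]
  P={1,7,9}:  v_{1} + v_{7} + v_{9} = v_{2} + v_{6}  ⇒ sig = [3:1,1]
  P={2,4,8}:  v_{2} + v_{4} + v_{8} = v_{0} + v_{1} + 2·v_{9}  ⇒ sig = [3:1,1,2]
  P={0,1,6,9}:  v_{0} + v_{1} + v_{6} + v_{9} = v_{4}  ⇒ sig = [4:1]

Hence PRS(X_Σ) =
    |P|=2: 5 collections, coeffs (), (1), (1,1,1), (1,1,1,1), (1,1,2)
    |P|=3: 5 collections, coeffs (), (), (1), (1,1), (1,1,2)
    |P|=4: 1 collection, coeffs (1)


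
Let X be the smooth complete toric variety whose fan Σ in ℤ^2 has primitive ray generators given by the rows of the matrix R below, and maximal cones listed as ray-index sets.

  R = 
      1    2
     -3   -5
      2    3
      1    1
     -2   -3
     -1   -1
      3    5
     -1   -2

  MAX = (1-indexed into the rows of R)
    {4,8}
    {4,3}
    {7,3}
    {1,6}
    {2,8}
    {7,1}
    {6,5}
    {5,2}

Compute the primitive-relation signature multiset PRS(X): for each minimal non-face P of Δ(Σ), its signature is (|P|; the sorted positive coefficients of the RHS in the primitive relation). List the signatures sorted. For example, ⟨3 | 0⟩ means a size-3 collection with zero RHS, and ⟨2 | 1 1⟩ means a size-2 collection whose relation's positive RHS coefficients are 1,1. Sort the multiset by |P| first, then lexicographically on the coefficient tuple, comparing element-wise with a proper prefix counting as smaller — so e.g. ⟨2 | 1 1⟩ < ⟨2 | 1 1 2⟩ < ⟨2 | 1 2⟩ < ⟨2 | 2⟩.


Δ(Σ) — 8 vertices, 20 min non-faces:

  P={1,8}:  v_{1} + v_{8} = 0  so sig = ⟨2 | 0⟩
  P={2,7}:  v_{2} + v_{7} = 0  so sig = ⟨2 | 0⟩
  P={3,5}:  v_{3} + v_{5} = 0  so sig = ⟨2 | 0⟩
  P={4,6}:  v_{4} + v_{6} = 0  so sig = ⟨2 | 0⟩
  P={1,2}:  v_{1} + v_{2} = v_{5}  so sig = ⟨2 | 1⟩
  P={1,3}:  v_{1} + v_{3} = v_{7}  so sig = ⟨2 | 1⟩
  P={1,4}:  v_{1} + v_{4} = v_{3}  so sig = ⟨2 | 1⟩
  P={1,5}:  v_{1} + v_{5} = v_{6}  so sig = ⟨2 | 1⟩
  P={2,3}:  v_{2} + v_{3} = v_{8}  so sig = ⟨2 | 1⟩
  P={3,6}:  v_{3} + v_{6} = v_{1}  so sig = ⟨2 | 1⟩
  P={3,8}:  v_{3} + v_{8} = v_{4}  so sig = ⟨2 | 1⟩
  P={4,5}:  v_{4} + v_{5} = v_{8}  so sig = ⟨2 | 1⟩
  P={5,7}:  v_{5} + v_{7} = v_{1}  so sig = ⟨2 | 1⟩
  P={5,8}:  v_{5} + v_{8} = v_{2}  so sig = ⟨2 | 1⟩
  P={6,8}:  v_{6} + v_{8} = v_{5}  so sig = ⟨2 | 1⟩
  P={7,8}:  v_{7} + v_{8} = v_{3}  so sig = ⟨2 | 1⟩
  P={2,4}:  v_{2} + v_{4} = 2·v_{8}  so sig = ⟨2 | 2⟩
  P={2,6}:  v_{2} + v_{6} = 2·v_{5}  so sig = ⟨2 | 2⟩
  P={4,7}:  v_{4} + v_{7} = 2·v_{3}  so sig = ⟨2 | 2⟩
  P={6,7}:  v_{6} + v_{7} = 2·v_{1}  so sig = ⟨2 | 2⟩

so the primitive-relation signature multiset is
    ⟨2 | 0⟩
    ⟨2 | 0⟩
    ⟨2 | 0⟩
    ⟨2 | 0⟩
    ⟨2 | 1⟩
    ⟨2 | 1⟩
    ⟨2 | 1⟩
    ⟨2 | 1⟩
    ⟨2 | 1⟩
    ⟨2 | 1⟩
    ⟨2 | 1⟩
    ⟨2 | 1⟩
    ⟨2 | 1⟩
    ⟨2 | 1⟩
    ⟨2 | 1⟩
    ⟨2 | 1⟩
    ⟨2 | 2⟩
    ⟨2 | 2⟩
    ⟨2 | 2⟩
    ⟨2 | 2⟩


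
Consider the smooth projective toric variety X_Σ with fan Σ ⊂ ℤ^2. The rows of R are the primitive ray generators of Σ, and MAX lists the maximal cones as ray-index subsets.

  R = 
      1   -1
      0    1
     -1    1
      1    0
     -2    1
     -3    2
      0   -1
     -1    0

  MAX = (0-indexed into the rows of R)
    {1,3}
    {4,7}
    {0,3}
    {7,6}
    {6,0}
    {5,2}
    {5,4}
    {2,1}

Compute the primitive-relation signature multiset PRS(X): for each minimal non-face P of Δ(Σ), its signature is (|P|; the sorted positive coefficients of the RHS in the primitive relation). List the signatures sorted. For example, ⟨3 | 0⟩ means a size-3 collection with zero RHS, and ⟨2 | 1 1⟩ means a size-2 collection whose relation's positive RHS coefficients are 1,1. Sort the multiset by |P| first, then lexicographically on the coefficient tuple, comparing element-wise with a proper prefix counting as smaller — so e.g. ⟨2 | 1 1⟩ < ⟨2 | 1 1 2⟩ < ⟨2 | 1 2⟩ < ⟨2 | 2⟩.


Σ has 20 primitive collections:

  P={0,2}:  v_{0} + v_{2} = 0 ; sig = ⟨2 | 0⟩
  P={1,6}:  v_{1} + v_{6} = 0 ; sig = ⟨2 | 0⟩
  P={3,7}:  v_{3} + v_{7} = 0 ; sig = ⟨2 | 0⟩
  P={0,1}:  v_{0} + v_{1} = v_{3} ; sig = ⟨2 | 1⟩
  P={0,4}:  v_{0} + v_{4} = v_{7} ; sig = ⟨2 | 1⟩
  P={0,5}:  v_{0} + v_{5} = v_{4} ; sig = ⟨2 | 1⟩
  P={0,7}:  v_{0} + v_{7} = v_{6} ; sig = ⟨2 | 1⟩
  P={1,7}:  v_{1} + v_{7} = v_{2} ; sig = ⟨2 | 1⟩
  P={2,3}:  v_{2} + v_{3} = v_{1} ; sig = ⟨2 | 1⟩
  P={2,4}:  v_{2} + v_{4} = v_{5} ; sig = ⟨2 | 1⟩
  P={2,6}:  v_{2} + v_{6} = v_{7} ; sig = ⟨2 | 1⟩
  P={2,7}:  v_{2} + v_{7} = v_{4} ; sig = ⟨2 | 1⟩
  P={3,4}:  v_{3} + v_{4} = v_{2} ; sig = ⟨2 | 1⟩
  P={3,6}:  v_{3} + v_{6} = v_{0} ; sig = ⟨2 | 1⟩
  P={5,6}:  v_{5} + v_{6} = v_{4} + v_{7} ; sig = ⟨2 | 1 1⟩
  P={1,4}:  v_{1} + v_{4} = 2·v_{2} ; sig = ⟨2 | 2⟩
  P={3,5}:  v_{3} + v_{5} = 2·v_{2} ; sig = ⟨2 | 2⟩
  P={4,6}:  v_{4} + v_{6} = 2·v_{7} ; sig = ⟨2 | 2⟩
  P={5,7}:  v_{5} + v_{7} = 2·v_{4} ; sig = ⟨2 | 2⟩
  P={1,5}:  v_{1} + v_{5} = 3·v_{2} ; sig = ⟨2 | 3⟩

Hence PRS(X_Σ) =
{ ⟨2 | 0⟩ ×3,  ⟨2 | 1⟩ ×11,  ⟨2 | 1 1⟩,  ⟨2 | 2⟩ ×4,  ⟨2 | 3⟩ }


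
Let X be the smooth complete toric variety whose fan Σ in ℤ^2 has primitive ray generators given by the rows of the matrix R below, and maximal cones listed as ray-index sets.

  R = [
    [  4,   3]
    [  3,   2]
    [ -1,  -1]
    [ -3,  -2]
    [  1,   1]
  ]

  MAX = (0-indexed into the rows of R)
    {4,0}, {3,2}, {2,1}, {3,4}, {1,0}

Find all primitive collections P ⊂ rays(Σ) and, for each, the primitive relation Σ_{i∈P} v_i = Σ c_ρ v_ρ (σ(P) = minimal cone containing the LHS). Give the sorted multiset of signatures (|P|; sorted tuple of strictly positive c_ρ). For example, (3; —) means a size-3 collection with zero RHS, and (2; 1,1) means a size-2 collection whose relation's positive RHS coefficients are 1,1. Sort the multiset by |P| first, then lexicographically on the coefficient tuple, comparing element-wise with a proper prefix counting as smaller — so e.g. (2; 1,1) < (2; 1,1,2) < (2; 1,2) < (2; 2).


|primitive collections| = 5. Relations:

  P={1,3}:  v_{1} + v_{3} = 0 — sig = (2; —)
  P={2,4}:  v_{2} + v_{4} = 0 — sig = (2; —)
  P={0,2}:  v_{0} + v_{2} = v_{1} — sig = (2; 1)
  P={0,3}:  v_{0} + v_{3} = v_{4} — sig = (2; 1)
  P={1,4}:  v_{1} + v_{4} = v_{0} — sig = (2; 1)

Signatures (|P|; sorted positive RHS coefficients), sorted:
    (2; —)
    (2; —)
    (2; 1)
    (2; 1)
    (2; 1)


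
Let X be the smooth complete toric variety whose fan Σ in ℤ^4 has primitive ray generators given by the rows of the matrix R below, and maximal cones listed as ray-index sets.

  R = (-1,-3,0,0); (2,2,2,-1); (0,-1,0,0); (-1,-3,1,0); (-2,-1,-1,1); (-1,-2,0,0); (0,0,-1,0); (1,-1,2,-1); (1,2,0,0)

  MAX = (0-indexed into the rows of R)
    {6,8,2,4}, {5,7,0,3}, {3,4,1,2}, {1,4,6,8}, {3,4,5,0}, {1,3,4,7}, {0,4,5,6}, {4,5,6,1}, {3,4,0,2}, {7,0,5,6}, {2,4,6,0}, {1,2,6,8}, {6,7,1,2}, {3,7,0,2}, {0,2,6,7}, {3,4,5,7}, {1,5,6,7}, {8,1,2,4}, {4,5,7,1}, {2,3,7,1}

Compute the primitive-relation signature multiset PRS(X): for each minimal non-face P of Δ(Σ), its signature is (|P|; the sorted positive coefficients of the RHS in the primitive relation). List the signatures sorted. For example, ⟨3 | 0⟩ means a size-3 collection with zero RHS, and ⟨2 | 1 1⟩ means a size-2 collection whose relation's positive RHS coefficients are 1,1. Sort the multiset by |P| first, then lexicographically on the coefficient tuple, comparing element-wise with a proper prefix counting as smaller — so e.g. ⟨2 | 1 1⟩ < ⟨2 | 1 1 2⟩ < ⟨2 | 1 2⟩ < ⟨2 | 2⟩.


Σ has 12 primitive collections:

  {5,8}:  v_{5} + v_{8} = 0  ⇒ sig = ⟨2 | 0⟩
  {0,1}:  v_{0} + v_{1} = v_{7}  ⇒ sig = ⟨2 | 1⟩
  {0,8}:  v_{0} + v_{8} = v_{2}  ⇒ sig = ⟨2 | 1⟩
  {2,5}:  v_{2} + v_{5} = v_{0}  ⇒ sig = ⟨2 | 1⟩
  {3,6}:  v_{3} + v_{6} = v_{0}  ⇒ sig = ⟨2 | 1⟩
  {7,8}:  v_{7} + v_{8} = v_{1} + v_{2}  ⇒ sig = ⟨2 | 1 1⟩
  {3,8}:  v_{3} + v_{8} = v_{1} + 2·v_{2} + v_{4}  ⇒ sig = ⟨2 | 1 1 2⟩
  {2,4,7}:  v_{2} + v_{4} + v_{7} = v_{3}  ⇒ sig = ⟨3 | 1⟩
  {4,6,7}:  v_{4} + v_{6} + v_{7} = v_{5}  ⇒ sig = ⟨3 | 1⟩
  {0,4,7}:  v_{0} + v_{4} + v_{7} = v_{3} + v_{5}  ⇒ sig = ⟨3 | 1 1⟩
  {1,3,5}:  v_{1} + v_{3} + v_{5} = v_{4} + 2·v_{7}  ⇒ sig = ⟨3 | 1 2⟩
  {1,2,4,6}:  v_{1} + v_{2} + v_{4} + v_{6} = 0  ⇒ sig = ⟨4 | 0⟩

Hence PRS(X_Σ) =
[⟨2 | 0⟩, ⟨2 | 1⟩, ⟨2 | 1⟩, ⟨2 | 1⟩, ⟨2 | 1⟩, ⟨2 | 1 1⟩, ⟨2 | 1 1 2⟩, ⟨3 | 1⟩, ⟨3 | 1⟩, ⟨3 | 1 1⟩, ⟨3 | 1 2⟩, ⟨4 | 0⟩]


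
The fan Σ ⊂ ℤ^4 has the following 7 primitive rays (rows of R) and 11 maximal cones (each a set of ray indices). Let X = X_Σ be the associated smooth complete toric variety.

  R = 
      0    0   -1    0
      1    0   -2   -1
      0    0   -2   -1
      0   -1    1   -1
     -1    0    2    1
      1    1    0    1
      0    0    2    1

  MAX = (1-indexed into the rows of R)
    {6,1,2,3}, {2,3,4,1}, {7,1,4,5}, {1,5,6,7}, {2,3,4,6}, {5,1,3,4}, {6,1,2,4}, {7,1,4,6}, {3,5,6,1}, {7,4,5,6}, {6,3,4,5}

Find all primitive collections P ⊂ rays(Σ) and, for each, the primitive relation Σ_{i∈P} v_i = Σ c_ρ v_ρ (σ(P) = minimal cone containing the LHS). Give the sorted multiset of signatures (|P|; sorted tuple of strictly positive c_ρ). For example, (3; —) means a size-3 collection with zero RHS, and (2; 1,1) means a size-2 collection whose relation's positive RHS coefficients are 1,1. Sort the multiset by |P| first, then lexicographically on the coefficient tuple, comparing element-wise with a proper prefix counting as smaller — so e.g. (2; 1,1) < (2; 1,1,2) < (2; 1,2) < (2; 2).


5 collections generate NE(X_Σ); each relation:

  • {2,5}:  v_{2} + v_{5} = 0  so sig = (2; —)
  • {3,7}:  v_{3} + v_{7} = 0  so sig = (2; —)
  • {2,7}:  v_{2} + v_{7} = v_{1} + v_{4} + v_{6}  so sig = (2; 1,1,1)
  • {1,3,4,6}:  v_{1} + v_{3} + v_{4} + v_{6} = v_{2}  so sig = (4; 1)
  • {1,4,5,6}:  v_{1} + v_{4} + v_{5} + v_{6} = v_{7}  so sig = (4; 1)

so the primitive-relation signature multiset is
[(2; —), (2; —), (2; 1,1,1), (4; 1), (4; 1)]
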